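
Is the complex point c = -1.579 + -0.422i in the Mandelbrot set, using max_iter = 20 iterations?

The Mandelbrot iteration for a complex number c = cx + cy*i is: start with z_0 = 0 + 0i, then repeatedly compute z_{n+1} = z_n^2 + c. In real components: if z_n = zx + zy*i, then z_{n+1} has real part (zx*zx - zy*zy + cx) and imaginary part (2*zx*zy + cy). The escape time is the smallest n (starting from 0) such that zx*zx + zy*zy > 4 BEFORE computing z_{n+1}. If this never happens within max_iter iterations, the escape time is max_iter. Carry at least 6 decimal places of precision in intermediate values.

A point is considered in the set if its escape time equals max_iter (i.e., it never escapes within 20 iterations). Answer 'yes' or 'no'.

Answer: no

Derivation:
z_0 = 0 + 0i, c = -1.5790 + -0.4220i
Iter 1: z = -1.5790 + -0.4220i, |z|^2 = 2.6713
Iter 2: z = 0.7362 + 0.9107i, |z|^2 = 1.3713
Iter 3: z = -1.8664 + 0.9188i, |z|^2 = 4.3277
Escaped at iteration 3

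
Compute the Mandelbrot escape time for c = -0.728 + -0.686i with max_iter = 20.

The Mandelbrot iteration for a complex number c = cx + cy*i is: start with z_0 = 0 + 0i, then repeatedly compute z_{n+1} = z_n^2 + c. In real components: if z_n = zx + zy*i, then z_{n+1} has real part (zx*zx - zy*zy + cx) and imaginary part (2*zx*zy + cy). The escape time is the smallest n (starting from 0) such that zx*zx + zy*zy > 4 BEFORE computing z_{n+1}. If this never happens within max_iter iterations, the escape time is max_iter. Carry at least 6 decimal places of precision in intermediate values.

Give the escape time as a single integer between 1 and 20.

z_0 = 0 + 0i, c = -0.7280 + -0.6860i
Iter 1: z = -0.7280 + -0.6860i, |z|^2 = 1.0006
Iter 2: z = -0.6686 + 0.3128i, |z|^2 = 0.5449
Iter 3: z = -0.3788 + -1.1043i, |z|^2 = 1.3630
Iter 4: z = -1.8040 + 0.1506i, |z|^2 = 3.2771
Iter 5: z = 2.5037 + -1.2295i, |z|^2 = 7.7802
Escaped at iteration 5

Answer: 5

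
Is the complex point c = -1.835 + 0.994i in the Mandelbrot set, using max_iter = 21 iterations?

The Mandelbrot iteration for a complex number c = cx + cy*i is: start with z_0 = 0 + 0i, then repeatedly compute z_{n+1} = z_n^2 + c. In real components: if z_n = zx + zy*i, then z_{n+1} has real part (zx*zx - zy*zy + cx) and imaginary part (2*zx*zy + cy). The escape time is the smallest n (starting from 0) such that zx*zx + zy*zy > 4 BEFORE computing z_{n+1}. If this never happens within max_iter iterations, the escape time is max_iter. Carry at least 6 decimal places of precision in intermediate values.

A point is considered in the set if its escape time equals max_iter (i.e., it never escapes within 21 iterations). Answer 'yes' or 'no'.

Answer: no

Derivation:
z_0 = 0 + 0i, c = -1.8350 + 0.9940i
Iter 1: z = -1.8350 + 0.9940i, |z|^2 = 4.3553
Escaped at iteration 1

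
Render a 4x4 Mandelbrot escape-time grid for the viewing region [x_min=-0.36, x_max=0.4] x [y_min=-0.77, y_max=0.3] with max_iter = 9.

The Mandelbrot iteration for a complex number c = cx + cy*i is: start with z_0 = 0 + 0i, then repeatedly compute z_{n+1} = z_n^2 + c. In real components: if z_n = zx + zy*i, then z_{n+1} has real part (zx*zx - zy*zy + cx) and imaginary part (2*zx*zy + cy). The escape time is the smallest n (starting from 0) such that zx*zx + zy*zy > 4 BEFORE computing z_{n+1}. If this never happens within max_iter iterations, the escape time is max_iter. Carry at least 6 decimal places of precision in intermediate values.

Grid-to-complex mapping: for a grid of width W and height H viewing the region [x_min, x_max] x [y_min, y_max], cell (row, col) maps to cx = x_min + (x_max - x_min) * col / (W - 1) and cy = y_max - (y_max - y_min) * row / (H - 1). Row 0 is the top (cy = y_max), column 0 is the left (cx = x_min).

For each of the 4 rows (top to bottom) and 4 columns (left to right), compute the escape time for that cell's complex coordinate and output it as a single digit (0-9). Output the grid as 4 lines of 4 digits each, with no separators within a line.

(row=0, col=0): c = -0.3600 + 0.3000i → escape time 9
(row=0, col=1): c = -0.1067 + 0.3000i → escape time 9
(row=0, col=2): c = 0.1467 + 0.3000i → escape time 9
(row=0, col=3): c = 0.4000 + 0.3000i → escape time 9
(row=1, col=0): c = -0.3600 + -0.0567i → escape time 9
(row=1, col=1): c = -0.1067 + -0.0567i → escape time 9
(row=1, col=2): c = 0.1467 + -0.0567i → escape time 9
(row=1, col=3): c = 0.4000 + -0.0567i → escape time 7
(row=2, col=0): c = -0.3600 + -0.4133i → escape time 9
(row=2, col=1): c = -0.1067 + -0.4133i → escape time 9
(row=2, col=2): c = 0.1467 + -0.4133i → escape time 9
(row=2, col=3): c = 0.4000 + -0.4133i → escape time 9
(row=3, col=0): c = -0.3600 + -0.7700i → escape time 7
(row=3, col=1): c = -0.1067 + -0.7700i → escape time 9
(row=3, col=2): c = 0.1467 + -0.7700i → escape time 6
(row=3, col=3): c = 0.4000 + -0.7700i → escape time 4

Answer: 9999
9997
9999
7964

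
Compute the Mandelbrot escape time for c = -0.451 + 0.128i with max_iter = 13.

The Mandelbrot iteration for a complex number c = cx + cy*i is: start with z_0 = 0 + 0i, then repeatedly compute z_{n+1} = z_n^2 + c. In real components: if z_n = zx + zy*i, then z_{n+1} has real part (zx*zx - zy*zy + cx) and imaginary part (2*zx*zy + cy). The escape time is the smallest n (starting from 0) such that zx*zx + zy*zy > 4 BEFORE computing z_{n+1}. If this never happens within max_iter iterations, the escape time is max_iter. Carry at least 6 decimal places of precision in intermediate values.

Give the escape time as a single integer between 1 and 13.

z_0 = 0 + 0i, c = -0.4510 + 0.1280i
Iter 1: z = -0.4510 + 0.1280i, |z|^2 = 0.2198
Iter 2: z = -0.2640 + 0.0125i, |z|^2 = 0.0698
Iter 3: z = -0.3815 + 0.1214i, |z|^2 = 0.1603
Iter 4: z = -0.3202 + 0.0354i, |z|^2 = 0.1038
Iter 5: z = -0.3497 + 0.1053i, |z|^2 = 0.1334
Iter 6: z = -0.3398 + 0.0543i, |z|^2 = 0.1184
Iter 7: z = -0.3385 + 0.0911i, |z|^2 = 0.1229
Iter 8: z = -0.3447 + 0.0663i, |z|^2 = 0.1232
Iter 9: z = -0.3366 + 0.0823i, |z|^2 = 0.1200
Iter 10: z = -0.3445 + 0.0726i, |z|^2 = 0.1239
Iter 11: z = -0.3376 + 0.0780i, |z|^2 = 0.1201
Iter 12: z = -0.3431 + 0.0754i, |z|^2 = 0.1234

Answer: 13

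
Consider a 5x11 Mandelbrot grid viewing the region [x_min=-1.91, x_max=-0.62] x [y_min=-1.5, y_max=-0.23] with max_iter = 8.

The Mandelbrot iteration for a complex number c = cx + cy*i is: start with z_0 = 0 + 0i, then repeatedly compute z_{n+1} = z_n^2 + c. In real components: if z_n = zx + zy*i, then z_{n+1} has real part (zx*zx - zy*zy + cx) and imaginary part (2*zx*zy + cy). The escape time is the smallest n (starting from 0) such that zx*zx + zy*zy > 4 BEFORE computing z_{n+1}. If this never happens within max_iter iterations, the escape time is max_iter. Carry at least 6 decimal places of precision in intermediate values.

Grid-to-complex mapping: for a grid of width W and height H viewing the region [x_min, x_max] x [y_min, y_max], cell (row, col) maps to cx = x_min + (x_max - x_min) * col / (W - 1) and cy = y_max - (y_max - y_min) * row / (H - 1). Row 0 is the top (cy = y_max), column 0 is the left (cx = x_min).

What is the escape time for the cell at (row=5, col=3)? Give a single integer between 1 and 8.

z_0 = 0 + 0i, c = -0.9425 + -0.8650i
Iter 1: z = -0.9425 + -0.8650i, |z|^2 = 1.6365
Iter 2: z = -0.8024 + 0.7655i, |z|^2 = 1.2299
Iter 3: z = -0.8847 + -2.0935i, |z|^2 = 5.1655
Escaped at iteration 3

Answer: 3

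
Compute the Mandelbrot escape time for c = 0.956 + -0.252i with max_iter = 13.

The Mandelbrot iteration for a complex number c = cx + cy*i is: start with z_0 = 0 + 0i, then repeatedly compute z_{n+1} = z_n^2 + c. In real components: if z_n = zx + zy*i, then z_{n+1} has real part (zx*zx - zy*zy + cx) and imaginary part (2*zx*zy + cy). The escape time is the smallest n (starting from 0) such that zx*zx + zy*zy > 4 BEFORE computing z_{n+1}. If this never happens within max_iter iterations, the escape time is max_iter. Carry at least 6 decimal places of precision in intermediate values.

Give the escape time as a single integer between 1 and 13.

Answer: 3

Derivation:
z_0 = 0 + 0i, c = 0.9560 + -0.2520i
Iter 1: z = 0.9560 + -0.2520i, |z|^2 = 0.9774
Iter 2: z = 1.8064 + -0.7338i, |z|^2 = 3.8017
Iter 3: z = 3.6807 + -2.9032i, |z|^2 = 21.9762
Escaped at iteration 3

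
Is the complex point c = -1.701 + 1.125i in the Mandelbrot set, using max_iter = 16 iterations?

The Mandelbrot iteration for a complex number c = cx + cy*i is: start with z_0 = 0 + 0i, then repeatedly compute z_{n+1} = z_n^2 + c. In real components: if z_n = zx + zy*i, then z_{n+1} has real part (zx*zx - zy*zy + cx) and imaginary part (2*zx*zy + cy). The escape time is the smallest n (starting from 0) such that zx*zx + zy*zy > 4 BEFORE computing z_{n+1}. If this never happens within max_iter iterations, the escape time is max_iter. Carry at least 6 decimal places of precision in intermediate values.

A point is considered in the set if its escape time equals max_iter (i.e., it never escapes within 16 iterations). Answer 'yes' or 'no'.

Answer: no

Derivation:
z_0 = 0 + 0i, c = -1.7010 + 1.1250i
Iter 1: z = -1.7010 + 1.1250i, |z|^2 = 4.1590
Escaped at iteration 1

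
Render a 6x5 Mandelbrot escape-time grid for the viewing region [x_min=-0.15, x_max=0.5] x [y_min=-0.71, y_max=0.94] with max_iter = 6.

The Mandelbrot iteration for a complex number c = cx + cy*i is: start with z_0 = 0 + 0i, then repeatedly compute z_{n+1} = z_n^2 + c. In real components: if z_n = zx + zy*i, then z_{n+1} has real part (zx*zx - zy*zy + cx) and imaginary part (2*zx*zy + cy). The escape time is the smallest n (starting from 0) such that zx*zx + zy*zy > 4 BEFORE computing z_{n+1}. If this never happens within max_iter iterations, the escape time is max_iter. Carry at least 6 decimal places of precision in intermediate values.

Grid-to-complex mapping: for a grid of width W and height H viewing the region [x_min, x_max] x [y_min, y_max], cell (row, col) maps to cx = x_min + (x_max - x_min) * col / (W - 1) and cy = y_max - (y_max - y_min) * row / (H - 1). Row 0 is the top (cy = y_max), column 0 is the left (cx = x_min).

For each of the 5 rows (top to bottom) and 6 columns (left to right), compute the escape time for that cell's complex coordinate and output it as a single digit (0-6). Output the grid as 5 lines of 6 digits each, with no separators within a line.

(row=0, col=0): c = -0.1500 + 0.9400i → escape time 6
(row=0, col=1): c = -0.0200 + 0.9400i → escape time 6
(row=0, col=2): c = 0.1100 + 0.9400i → escape time 5
(row=0, col=3): c = 0.2400 + 0.9400i → escape time 4
(row=0, col=4): c = 0.3700 + 0.9400i → escape time 3
(row=0, col=5): c = 0.5000 + 0.9400i → escape time 3
(row=1, col=0): c = -0.1500 + 0.5275i → escape time 6
(row=1, col=1): c = -0.0200 + 0.5275i → escape time 6
(row=1, col=2): c = 0.1100 + 0.5275i → escape time 6
(row=1, col=3): c = 0.2400 + 0.5275i → escape time 6
(row=1, col=4): c = 0.3700 + 0.5275i → escape time 6
(row=1, col=5): c = 0.5000 + 0.5275i → escape time 5
(row=2, col=0): c = -0.1500 + 0.1150i → escape time 6
(row=2, col=1): c = -0.0200 + 0.1150i → escape time 6
(row=2, col=2): c = 0.1100 + 0.1150i → escape time 6
(row=2, col=3): c = 0.2400 + 0.1150i → escape time 6
(row=2, col=4): c = 0.3700 + 0.1150i → escape time 6
(row=2, col=5): c = 0.5000 + 0.1150i → escape time 5
(row=3, col=0): c = -0.1500 + -0.2975i → escape time 6
(row=3, col=1): c = -0.0200 + -0.2975i → escape time 6
(row=3, col=2): c = 0.1100 + -0.2975i → escape time 6
(row=3, col=3): c = 0.2400 + -0.2975i → escape time 6
(row=3, col=4): c = 0.3700 + -0.2975i → escape time 6
(row=3, col=5): c = 0.5000 + -0.2975i → escape time 6
(row=4, col=0): c = -0.1500 + -0.7100i → escape time 6
(row=4, col=1): c = -0.0200 + -0.7100i → escape time 6
(row=4, col=2): c = 0.1100 + -0.7100i → escape time 6
(row=4, col=3): c = 0.2400 + -0.7100i → escape time 6
(row=4, col=4): c = 0.3700 + -0.7100i → escape time 6
(row=4, col=5): c = 0.5000 + -0.7100i → escape time 3

Answer: 665433
666665
666665
666666
666663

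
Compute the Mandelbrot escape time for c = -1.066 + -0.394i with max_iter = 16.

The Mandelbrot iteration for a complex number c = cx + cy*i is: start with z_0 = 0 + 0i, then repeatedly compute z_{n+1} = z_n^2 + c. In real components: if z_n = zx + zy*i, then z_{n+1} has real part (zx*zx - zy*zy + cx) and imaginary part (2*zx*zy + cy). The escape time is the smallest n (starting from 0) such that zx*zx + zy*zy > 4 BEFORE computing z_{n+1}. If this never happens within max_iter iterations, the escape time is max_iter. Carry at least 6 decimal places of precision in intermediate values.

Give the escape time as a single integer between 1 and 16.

z_0 = 0 + 0i, c = -1.0660 + -0.3940i
Iter 1: z = -1.0660 + -0.3940i, |z|^2 = 1.2916
Iter 2: z = -0.0849 + 0.4460i, |z|^2 = 0.2061
Iter 3: z = -1.2577 + -0.4697i, |z|^2 = 1.8025
Iter 4: z = 0.2952 + 0.7875i, |z|^2 = 0.7074
Iter 5: z = -1.5991 + 0.0710i, |z|^2 = 2.5620
Iter 6: z = 1.4859 + -0.6211i, |z|^2 = 2.5937
Iter 7: z = 0.7563 + -2.2397i, |z|^2 = 5.5884
Escaped at iteration 7

Answer: 7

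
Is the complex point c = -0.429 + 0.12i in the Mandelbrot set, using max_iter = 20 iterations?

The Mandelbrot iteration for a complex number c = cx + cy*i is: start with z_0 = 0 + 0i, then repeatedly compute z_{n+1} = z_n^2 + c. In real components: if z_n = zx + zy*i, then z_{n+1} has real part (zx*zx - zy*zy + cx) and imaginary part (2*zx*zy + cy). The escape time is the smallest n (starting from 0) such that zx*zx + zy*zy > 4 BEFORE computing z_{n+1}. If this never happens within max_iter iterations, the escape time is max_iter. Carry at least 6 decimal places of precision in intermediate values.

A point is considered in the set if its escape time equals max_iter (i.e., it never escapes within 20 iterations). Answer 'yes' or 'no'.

z_0 = 0 + 0i, c = -0.4290 + 0.1200i
Iter 1: z = -0.4290 + 0.1200i, |z|^2 = 0.1984
Iter 2: z = -0.2594 + 0.0170i, |z|^2 = 0.0676
Iter 3: z = -0.3620 + 0.1112i, |z|^2 = 0.1434
Iter 4: z = -0.3103 + 0.0395i, |z|^2 = 0.0978
Iter 5: z = -0.3343 + 0.0955i, |z|^2 = 0.1209
Iter 6: z = -0.3264 + 0.0562i, |z|^2 = 0.1097
Iter 7: z = -0.3256 + 0.0833i, |z|^2 = 0.1130
Iter 8: z = -0.3299 + 0.0657i, |z|^2 = 0.1132
Iter 9: z = -0.3245 + 0.0766i, |z|^2 = 0.1112
Iter 10: z = -0.3296 + 0.0703i, |z|^2 = 0.1136
Iter 11: z = -0.3253 + 0.0737i, |z|^2 = 0.1113
Iter 12: z = -0.3286 + 0.0721i, |z|^2 = 0.1132
Iter 13: z = -0.3262 + 0.0726i, |z|^2 = 0.1117
Iter 14: z = -0.3279 + 0.0726i, |z|^2 = 0.1128
Iter 15: z = -0.3268 + 0.0724i, |z|^2 = 0.1120
Iter 16: z = -0.3275 + 0.0727i, |z|^2 = 0.1125
Iter 17: z = -0.3271 + 0.0724i, |z|^2 = 0.1122
Iter 18: z = -0.3273 + 0.0726i, |z|^2 = 0.1124
Iter 19: z = -0.3272 + 0.0724i, |z|^2 = 0.1123
Did not escape in 20 iterations → in set

Answer: yes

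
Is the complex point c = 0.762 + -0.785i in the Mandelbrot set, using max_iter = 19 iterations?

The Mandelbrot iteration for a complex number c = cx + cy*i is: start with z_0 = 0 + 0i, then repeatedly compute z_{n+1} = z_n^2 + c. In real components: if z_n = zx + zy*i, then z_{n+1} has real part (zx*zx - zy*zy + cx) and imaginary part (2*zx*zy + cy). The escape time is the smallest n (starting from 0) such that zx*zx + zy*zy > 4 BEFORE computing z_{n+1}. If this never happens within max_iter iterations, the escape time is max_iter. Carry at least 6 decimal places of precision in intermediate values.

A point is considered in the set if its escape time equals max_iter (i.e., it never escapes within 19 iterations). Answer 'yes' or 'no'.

Answer: no

Derivation:
z_0 = 0 + 0i, c = 0.7620 + -0.7850i
Iter 1: z = 0.7620 + -0.7850i, |z|^2 = 1.1969
Iter 2: z = 0.7264 + -1.9813i, |z|^2 = 4.4534
Escaped at iteration 2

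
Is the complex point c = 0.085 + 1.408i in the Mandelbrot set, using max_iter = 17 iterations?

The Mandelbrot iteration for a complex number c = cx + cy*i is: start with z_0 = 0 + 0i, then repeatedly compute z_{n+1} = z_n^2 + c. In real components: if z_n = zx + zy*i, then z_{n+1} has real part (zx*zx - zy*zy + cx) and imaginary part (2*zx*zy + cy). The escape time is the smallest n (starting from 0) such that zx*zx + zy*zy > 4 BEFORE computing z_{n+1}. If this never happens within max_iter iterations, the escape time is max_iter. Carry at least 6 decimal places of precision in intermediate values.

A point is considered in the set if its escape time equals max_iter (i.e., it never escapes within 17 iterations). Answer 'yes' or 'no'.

Answer: no

Derivation:
z_0 = 0 + 0i, c = 0.0850 + 1.4080i
Iter 1: z = 0.0850 + 1.4080i, |z|^2 = 1.9897
Iter 2: z = -1.8902 + 1.6474i, |z|^2 = 6.2868
Escaped at iteration 2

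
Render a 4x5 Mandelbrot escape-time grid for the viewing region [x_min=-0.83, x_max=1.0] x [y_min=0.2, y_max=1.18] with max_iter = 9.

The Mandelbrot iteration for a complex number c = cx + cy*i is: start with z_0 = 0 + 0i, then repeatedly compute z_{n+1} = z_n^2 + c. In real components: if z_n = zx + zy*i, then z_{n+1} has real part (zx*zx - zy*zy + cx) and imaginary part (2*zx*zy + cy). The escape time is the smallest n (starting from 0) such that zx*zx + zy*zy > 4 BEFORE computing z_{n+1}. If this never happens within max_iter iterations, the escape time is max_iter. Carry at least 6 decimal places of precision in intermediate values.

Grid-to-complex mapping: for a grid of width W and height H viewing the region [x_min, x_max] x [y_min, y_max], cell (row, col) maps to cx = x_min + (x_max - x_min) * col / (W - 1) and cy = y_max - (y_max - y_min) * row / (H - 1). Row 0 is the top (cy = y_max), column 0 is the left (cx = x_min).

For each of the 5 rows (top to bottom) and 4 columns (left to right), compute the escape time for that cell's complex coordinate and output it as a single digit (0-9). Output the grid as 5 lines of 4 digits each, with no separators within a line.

(row=0, col=0): c = -0.8300 + 1.1800i → escape time 3
(row=0, col=1): c = -0.2200 + 1.1800i → escape time 4
(row=0, col=2): c = 0.3900 + 1.1800i → escape time 2
(row=0, col=3): c = 1.0000 + 1.1800i → escape time 2
(row=1, col=0): c = -0.8300 + 0.9350i → escape time 3
(row=1, col=1): c = -0.2200 + 0.9350i → escape time 7
(row=1, col=2): c = 0.3900 + 0.9350i → escape time 3
(row=1, col=3): c = 1.0000 + 0.9350i → escape time 2
(row=2, col=0): c = -0.8300 + 0.6900i → escape time 4
(row=2, col=1): c = -0.2200 + 0.6900i → escape time 9
(row=2, col=2): c = 0.3900 + 0.6900i → escape time 6
(row=2, col=3): c = 1.0000 + 0.6900i → escape time 2
(row=3, col=0): c = -0.8300 + 0.4450i → escape time 6
(row=3, col=1): c = -0.2200 + 0.4450i → escape time 9
(row=3, col=2): c = 0.3900 + 0.4450i → escape time 8
(row=3, col=3): c = 1.0000 + 0.4450i → escape time 2
(row=4, col=0): c = -0.8300 + 0.2000i → escape time 9
(row=4, col=1): c = -0.2200 + 0.2000i → escape time 9
(row=4, col=2): c = 0.3900 + 0.2000i → escape time 9
(row=4, col=3): c = 1.0000 + 0.2000i → escape time 2

Answer: 3422
3732
4962
6982
9992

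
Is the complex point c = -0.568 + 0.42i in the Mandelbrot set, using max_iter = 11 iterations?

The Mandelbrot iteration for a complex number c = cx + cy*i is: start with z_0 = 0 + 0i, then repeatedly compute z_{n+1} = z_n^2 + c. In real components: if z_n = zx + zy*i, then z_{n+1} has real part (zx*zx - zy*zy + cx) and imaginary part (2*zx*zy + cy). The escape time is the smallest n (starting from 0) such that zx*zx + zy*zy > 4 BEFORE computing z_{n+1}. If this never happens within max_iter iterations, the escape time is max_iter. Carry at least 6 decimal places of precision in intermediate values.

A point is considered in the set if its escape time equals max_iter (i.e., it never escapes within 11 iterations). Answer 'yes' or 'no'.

z_0 = 0 + 0i, c = -0.5680 + 0.4200i
Iter 1: z = -0.5680 + 0.4200i, |z|^2 = 0.4990
Iter 2: z = -0.4218 + -0.0571i, |z|^2 = 0.1812
Iter 3: z = -0.3934 + 0.4682i, |z|^2 = 0.3739
Iter 4: z = -0.6325 + 0.0517i, |z|^2 = 0.4027
Iter 5: z = -0.1707 + 0.3547i, |z|^2 = 0.1549
Iter 6: z = -0.6646 + 0.2989i, |z|^2 = 0.5311
Iter 7: z = -0.2156 + 0.0226i, |z|^2 = 0.0470
Iter 8: z = -0.5220 + 0.4102i, |z|^2 = 0.4408
Iter 9: z = -0.4638 + -0.0083i, |z|^2 = 0.2152
Iter 10: z = -0.3530 + 0.4277i, |z|^2 = 0.3075
Did not escape in 11 iterations → in set

Answer: yes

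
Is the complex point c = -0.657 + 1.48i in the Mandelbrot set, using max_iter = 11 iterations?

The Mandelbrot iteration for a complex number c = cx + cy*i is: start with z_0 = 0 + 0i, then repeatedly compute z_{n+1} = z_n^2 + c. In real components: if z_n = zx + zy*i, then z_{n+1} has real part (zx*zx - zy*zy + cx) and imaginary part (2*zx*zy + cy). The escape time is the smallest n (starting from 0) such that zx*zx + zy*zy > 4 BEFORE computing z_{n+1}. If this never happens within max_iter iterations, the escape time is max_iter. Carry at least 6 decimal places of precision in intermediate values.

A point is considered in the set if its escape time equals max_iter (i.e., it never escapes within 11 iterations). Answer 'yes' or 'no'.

z_0 = 0 + 0i, c = -0.6570 + 1.4800i
Iter 1: z = -0.6570 + 1.4800i, |z|^2 = 2.6220
Iter 2: z = -2.4158 + -0.4647i, |z|^2 = 6.0518
Escaped at iteration 2

Answer: no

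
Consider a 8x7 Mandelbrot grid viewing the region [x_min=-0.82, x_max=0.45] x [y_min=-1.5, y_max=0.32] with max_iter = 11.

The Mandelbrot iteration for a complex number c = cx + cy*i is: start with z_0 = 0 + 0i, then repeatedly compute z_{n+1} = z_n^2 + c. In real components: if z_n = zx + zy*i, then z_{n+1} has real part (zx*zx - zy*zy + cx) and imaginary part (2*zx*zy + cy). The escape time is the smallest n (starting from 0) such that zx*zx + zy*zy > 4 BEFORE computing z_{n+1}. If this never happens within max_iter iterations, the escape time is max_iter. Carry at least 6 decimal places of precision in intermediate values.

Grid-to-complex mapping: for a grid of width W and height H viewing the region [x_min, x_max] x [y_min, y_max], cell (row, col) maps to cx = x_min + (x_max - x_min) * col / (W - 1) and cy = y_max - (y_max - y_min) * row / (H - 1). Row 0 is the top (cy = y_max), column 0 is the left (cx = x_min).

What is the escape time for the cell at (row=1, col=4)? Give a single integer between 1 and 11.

z_0 = 0 + 0i, c = -0.0943 + 0.0167i
Iter 1: z = -0.0943 + 0.0167i, |z|^2 = 0.0092
Iter 2: z = -0.0857 + 0.0135i, |z|^2 = 0.0075
Iter 3: z = -0.0871 + 0.0143i, |z|^2 = 0.0078
Iter 4: z = -0.0869 + 0.0142i, |z|^2 = 0.0078
Iter 5: z = -0.0869 + 0.0142i, |z|^2 = 0.0078
Iter 6: z = -0.0869 + 0.0142i, |z|^2 = 0.0078
Iter 7: z = -0.0869 + 0.0142i, |z|^2 = 0.0078
Iter 8: z = -0.0869 + 0.0142i, |z|^2 = 0.0078
Iter 9: z = -0.0869 + 0.0142i, |z|^2 = 0.0078
Iter 10: z = -0.0869 + 0.0142i, |z|^2 = 0.0078

Answer: 11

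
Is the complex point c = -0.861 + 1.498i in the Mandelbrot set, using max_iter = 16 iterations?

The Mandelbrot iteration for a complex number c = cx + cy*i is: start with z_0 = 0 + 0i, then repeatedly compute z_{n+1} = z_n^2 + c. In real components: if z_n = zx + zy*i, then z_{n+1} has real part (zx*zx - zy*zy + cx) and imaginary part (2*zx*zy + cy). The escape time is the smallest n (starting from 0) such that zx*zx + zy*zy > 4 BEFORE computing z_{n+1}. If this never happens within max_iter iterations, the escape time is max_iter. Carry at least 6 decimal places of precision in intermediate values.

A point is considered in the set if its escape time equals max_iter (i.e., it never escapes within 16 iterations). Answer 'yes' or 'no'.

z_0 = 0 + 0i, c = -0.8610 + 1.4980i
Iter 1: z = -0.8610 + 1.4980i, |z|^2 = 2.9853
Iter 2: z = -2.3637 + -1.0816i, |z|^2 = 6.7568
Escaped at iteration 2

Answer: no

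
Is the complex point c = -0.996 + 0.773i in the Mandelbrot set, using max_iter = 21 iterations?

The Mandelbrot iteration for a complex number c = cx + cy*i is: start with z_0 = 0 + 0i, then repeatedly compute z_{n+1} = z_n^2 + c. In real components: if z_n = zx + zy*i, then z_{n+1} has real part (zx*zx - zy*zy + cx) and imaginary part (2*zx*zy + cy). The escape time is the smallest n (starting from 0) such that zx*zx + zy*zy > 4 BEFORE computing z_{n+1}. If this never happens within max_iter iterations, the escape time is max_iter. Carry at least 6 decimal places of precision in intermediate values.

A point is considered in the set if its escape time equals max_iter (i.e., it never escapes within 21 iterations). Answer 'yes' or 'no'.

Answer: no

Derivation:
z_0 = 0 + 0i, c = -0.9960 + 0.7730i
Iter 1: z = -0.9960 + 0.7730i, |z|^2 = 1.5895
Iter 2: z = -0.6015 + -0.7668i, |z|^2 = 0.9498
Iter 3: z = -1.2222 + 1.6955i, |z|^2 = 4.3685
Escaped at iteration 3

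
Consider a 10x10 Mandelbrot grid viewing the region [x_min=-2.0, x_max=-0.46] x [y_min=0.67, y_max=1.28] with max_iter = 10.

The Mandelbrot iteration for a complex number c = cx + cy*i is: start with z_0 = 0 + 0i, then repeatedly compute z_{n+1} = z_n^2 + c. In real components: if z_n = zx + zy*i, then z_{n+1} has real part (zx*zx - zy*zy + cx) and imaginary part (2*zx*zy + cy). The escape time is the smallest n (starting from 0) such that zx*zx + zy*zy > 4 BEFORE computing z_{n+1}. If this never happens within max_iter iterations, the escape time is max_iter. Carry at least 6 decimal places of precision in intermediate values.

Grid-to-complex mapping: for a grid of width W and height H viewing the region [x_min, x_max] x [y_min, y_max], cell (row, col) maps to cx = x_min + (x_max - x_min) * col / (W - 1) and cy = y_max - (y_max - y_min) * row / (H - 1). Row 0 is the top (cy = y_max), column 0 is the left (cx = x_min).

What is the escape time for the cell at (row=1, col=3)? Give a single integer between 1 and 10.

z_0 = 0 + 0i, c = -1.4867 + 1.2122i
Iter 1: z = -1.4867 + 1.2122i, |z|^2 = 3.6797
Iter 2: z = -0.7460 + -2.3921i, |z|^2 = 6.2787
Escaped at iteration 2

Answer: 2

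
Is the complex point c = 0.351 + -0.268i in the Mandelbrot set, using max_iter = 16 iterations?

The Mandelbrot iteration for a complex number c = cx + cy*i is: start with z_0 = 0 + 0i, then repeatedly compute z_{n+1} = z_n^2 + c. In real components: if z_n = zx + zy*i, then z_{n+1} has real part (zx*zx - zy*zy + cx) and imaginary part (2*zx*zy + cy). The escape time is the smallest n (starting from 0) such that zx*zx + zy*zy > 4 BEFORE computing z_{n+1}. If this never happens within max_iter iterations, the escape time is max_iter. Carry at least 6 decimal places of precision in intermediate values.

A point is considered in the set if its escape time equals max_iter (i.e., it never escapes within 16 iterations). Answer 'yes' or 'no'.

Answer: yes

Derivation:
z_0 = 0 + 0i, c = 0.3510 + -0.2680i
Iter 1: z = 0.3510 + -0.2680i, |z|^2 = 0.1950
Iter 2: z = 0.4024 + -0.4561i, |z|^2 = 0.3700
Iter 3: z = 0.3048 + -0.6351i, |z|^2 = 0.4963
Iter 4: z = 0.0406 + -0.6552i, |z|^2 = 0.4309
Iter 5: z = -0.0766 + -0.3212i, |z|^2 = 0.1091
Iter 6: z = 0.2537 + -0.2188i, |z|^2 = 0.1122
Iter 7: z = 0.3675 + -0.3790i, |z|^2 = 0.2787
Iter 8: z = 0.3424 + -0.5466i, |z|^2 = 0.4160
Iter 9: z = 0.1695 + -0.6423i, |z|^2 = 0.4413
Iter 10: z = -0.0328 + -0.4858i, |z|^2 = 0.2370
Iter 11: z = 0.1161 + -0.2361i, |z|^2 = 0.0692
Iter 12: z = 0.3087 + -0.3228i, |z|^2 = 0.1995
Iter 13: z = 0.3421 + -0.4673i, |z|^2 = 0.3354
Iter 14: z = 0.2496 + -0.5878i, |z|^2 = 0.4078
Iter 15: z = 0.0679 + -0.5614i, |z|^2 = 0.3198
Did not escape in 16 iterations → in set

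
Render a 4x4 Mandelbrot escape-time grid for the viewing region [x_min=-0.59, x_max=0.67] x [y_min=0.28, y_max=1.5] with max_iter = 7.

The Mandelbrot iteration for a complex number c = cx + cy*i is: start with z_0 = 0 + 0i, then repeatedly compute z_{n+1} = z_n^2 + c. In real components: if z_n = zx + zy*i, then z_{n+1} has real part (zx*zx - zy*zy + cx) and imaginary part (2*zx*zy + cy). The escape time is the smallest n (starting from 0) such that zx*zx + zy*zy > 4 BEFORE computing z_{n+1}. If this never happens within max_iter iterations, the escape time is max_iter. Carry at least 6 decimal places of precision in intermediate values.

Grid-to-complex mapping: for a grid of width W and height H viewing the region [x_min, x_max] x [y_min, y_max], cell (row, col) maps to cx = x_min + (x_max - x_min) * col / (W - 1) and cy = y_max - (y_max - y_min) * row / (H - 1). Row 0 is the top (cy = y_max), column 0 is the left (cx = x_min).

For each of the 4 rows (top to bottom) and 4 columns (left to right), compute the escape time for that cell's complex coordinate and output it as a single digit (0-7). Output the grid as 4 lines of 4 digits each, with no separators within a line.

Answer: 2222
3732
7763
7773

Derivation:
(row=0, col=0): c = -0.5900 + 1.5000i → escape time 2
(row=0, col=1): c = -0.1700 + 1.5000i → escape time 2
(row=0, col=2): c = 0.2500 + 1.5000i → escape time 2
(row=0, col=3): c = 0.6700 + 1.5000i → escape time 2
(row=1, col=0): c = -0.5900 + 1.0933i → escape time 3
(row=1, col=1): c = -0.1700 + 1.0933i → escape time 7
(row=1, col=2): c = 0.2500 + 1.0933i → escape time 3
(row=1, col=3): c = 0.6700 + 1.0933i → escape time 2
(row=2, col=0): c = -0.5900 + 0.6867i → escape time 7
(row=2, col=1): c = -0.1700 + 0.6867i → escape time 7
(row=2, col=2): c = 0.2500 + 0.6867i → escape time 6
(row=2, col=3): c = 0.6700 + 0.6867i → escape time 3
(row=3, col=0): c = -0.5900 + 0.2800i → escape time 7
(row=3, col=1): c = -0.1700 + 0.2800i → escape time 7
(row=3, col=2): c = 0.2500 + 0.2800i → escape time 7
(row=3, col=3): c = 0.6700 + 0.2800i → escape time 3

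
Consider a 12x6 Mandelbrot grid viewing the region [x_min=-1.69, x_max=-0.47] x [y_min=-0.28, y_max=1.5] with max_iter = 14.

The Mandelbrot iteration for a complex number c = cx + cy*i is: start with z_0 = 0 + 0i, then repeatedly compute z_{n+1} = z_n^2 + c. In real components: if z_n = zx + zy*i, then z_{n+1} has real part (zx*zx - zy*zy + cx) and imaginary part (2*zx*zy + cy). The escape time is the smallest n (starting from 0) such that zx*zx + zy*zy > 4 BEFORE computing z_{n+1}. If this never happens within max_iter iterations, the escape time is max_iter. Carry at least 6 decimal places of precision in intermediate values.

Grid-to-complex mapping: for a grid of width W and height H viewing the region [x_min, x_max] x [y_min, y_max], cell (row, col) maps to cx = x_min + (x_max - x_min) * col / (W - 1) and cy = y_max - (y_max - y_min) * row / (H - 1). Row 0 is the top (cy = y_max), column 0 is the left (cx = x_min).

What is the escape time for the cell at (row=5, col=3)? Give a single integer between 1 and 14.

z_0 = 0 + 0i, c = -1.3573 + -0.2800i
Iter 1: z = -1.3573 + -0.2800i, |z|^2 = 1.9206
Iter 2: z = 0.4065 + 0.4801i, |z|^2 = 0.3957
Iter 3: z = -1.4225 + 0.1103i, |z|^2 = 2.0356
Iter 4: z = 0.6540 + -0.5938i, |z|^2 = 0.7804
Iter 5: z = -1.2822 + -1.0568i, |z|^2 = 2.7607
Iter 6: z = -0.8301 + 2.4299i, |z|^2 = 6.5937
Escaped at iteration 6

Answer: 6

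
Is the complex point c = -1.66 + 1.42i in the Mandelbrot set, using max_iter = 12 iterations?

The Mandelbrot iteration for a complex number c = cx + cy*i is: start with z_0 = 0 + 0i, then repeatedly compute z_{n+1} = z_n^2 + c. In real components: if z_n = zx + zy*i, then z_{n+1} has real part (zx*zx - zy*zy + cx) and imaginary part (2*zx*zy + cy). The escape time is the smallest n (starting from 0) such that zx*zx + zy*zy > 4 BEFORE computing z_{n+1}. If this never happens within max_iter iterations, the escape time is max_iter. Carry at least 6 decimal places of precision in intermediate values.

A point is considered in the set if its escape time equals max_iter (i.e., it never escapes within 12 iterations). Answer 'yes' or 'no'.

z_0 = 0 + 0i, c = -1.6600 + 1.4200i
Iter 1: z = -1.6600 + 1.4200i, |z|^2 = 4.7720
Escaped at iteration 1

Answer: no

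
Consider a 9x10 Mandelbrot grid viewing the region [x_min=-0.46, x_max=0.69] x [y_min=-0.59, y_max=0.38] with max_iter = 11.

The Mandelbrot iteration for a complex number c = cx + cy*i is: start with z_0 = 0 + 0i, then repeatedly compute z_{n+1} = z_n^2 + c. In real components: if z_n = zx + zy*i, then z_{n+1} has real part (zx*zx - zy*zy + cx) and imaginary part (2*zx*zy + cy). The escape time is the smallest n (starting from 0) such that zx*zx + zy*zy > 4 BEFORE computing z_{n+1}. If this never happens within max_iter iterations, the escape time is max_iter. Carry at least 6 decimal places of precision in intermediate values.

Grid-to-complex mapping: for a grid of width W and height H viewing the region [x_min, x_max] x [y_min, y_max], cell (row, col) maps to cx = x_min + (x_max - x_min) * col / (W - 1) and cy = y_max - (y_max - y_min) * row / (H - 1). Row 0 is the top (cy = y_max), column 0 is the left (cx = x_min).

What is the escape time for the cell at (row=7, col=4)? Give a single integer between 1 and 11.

Answer: 11

Derivation:
z_0 = 0 + 0i, c = 0.1150 + -0.3744i
Iter 1: z = 0.1150 + -0.3744i, |z|^2 = 0.1534
Iter 2: z = -0.0120 + -0.4606i, |z|^2 = 0.2123
Iter 3: z = -0.0970 + -0.3634i, |z|^2 = 0.1415
Iter 4: z = -0.0077 + -0.3040i, |z|^2 = 0.0925
Iter 5: z = 0.0227 + -0.3698i, |z|^2 = 0.1373
Iter 6: z = -0.0212 + -0.3912i, |z|^2 = 0.1535
Iter 7: z = -0.0376 + -0.3578i, |z|^2 = 0.1295
Iter 8: z = -0.0116 + -0.3475i, |z|^2 = 0.1209
Iter 9: z = -0.0056 + -0.3664i, |z|^2 = 0.1343
Iter 10: z = -0.0192 + -0.3703i, |z|^2 = 0.1375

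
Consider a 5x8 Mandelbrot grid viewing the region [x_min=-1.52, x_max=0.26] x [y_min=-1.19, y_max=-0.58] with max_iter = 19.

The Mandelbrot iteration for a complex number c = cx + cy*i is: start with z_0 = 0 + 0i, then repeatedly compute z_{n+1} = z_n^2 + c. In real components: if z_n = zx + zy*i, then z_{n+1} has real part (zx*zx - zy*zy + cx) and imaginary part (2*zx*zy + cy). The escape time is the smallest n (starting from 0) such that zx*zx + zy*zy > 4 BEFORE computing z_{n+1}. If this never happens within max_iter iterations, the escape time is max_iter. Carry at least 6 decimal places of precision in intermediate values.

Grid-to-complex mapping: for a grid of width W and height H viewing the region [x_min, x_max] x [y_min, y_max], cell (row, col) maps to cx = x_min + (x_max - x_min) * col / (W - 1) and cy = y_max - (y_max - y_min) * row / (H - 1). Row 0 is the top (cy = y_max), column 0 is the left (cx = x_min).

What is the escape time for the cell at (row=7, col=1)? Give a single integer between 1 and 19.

z_0 = 0 + 0i, c = -1.0750 + -1.1900i
Iter 1: z = -1.0750 + -1.1900i, |z|^2 = 2.5717
Iter 2: z = -1.3355 + 1.3685i, |z|^2 = 3.6563
Iter 3: z = -1.1643 + -4.8452i, |z|^2 = 24.8315
Escaped at iteration 3

Answer: 3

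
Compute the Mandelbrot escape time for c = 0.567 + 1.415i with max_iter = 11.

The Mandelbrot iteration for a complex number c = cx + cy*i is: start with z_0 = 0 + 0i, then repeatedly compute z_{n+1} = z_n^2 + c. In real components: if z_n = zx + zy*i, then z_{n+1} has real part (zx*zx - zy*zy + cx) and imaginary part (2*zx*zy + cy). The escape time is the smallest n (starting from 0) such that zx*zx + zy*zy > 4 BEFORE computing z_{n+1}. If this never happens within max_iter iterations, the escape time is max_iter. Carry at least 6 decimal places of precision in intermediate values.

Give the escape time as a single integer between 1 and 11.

Answer: 2

Derivation:
z_0 = 0 + 0i, c = 0.5670 + 1.4150i
Iter 1: z = 0.5670 + 1.4150i, |z|^2 = 2.3237
Iter 2: z = -1.1137 + 3.0196i, |z|^2 = 10.3585
Escaped at iteration 2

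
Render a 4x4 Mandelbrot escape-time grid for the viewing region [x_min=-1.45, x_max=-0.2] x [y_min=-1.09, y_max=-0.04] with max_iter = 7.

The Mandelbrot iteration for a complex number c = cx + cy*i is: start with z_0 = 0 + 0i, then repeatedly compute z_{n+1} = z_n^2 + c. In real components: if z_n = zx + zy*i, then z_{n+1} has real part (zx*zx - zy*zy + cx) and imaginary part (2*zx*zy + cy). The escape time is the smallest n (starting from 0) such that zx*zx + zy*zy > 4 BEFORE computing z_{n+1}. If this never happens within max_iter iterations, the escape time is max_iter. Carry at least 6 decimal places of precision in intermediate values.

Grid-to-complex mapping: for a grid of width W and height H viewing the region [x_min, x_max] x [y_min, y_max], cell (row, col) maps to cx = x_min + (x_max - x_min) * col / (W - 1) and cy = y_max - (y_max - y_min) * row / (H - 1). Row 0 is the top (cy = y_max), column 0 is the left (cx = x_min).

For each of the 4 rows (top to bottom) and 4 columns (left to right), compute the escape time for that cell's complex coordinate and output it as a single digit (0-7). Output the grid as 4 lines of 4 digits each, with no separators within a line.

(row=0, col=0): c = -1.4500 + -0.0400i → escape time 7
(row=0, col=1): c = -1.0333 + -0.0400i → escape time 7
(row=0, col=2): c = -0.6167 + -0.0400i → escape time 7
(row=0, col=3): c = -0.2000 + -0.0400i → escape time 7
(row=1, col=0): c = -1.4500 + -0.3900i → escape time 4
(row=1, col=1): c = -1.0333 + -0.3900i → escape time 7
(row=1, col=2): c = -0.6167 + -0.3900i → escape time 7
(row=1, col=3): c = -0.2000 + -0.3900i → escape time 7
(row=2, col=0): c = -1.4500 + -0.7400i → escape time 3
(row=2, col=1): c = -1.0333 + -0.7400i → escape time 3
(row=2, col=2): c = -0.6167 + -0.7400i → escape time 5
(row=2, col=3): c = -0.2000 + -0.7400i → escape time 7
(row=3, col=0): c = -1.4500 + -1.0900i → escape time 2
(row=3, col=1): c = -1.0333 + -1.0900i → escape time 3
(row=3, col=2): c = -0.6167 + -1.0900i → escape time 3
(row=3, col=3): c = -0.2000 + -1.0900i → escape time 7

Answer: 7777
4777
3357
2337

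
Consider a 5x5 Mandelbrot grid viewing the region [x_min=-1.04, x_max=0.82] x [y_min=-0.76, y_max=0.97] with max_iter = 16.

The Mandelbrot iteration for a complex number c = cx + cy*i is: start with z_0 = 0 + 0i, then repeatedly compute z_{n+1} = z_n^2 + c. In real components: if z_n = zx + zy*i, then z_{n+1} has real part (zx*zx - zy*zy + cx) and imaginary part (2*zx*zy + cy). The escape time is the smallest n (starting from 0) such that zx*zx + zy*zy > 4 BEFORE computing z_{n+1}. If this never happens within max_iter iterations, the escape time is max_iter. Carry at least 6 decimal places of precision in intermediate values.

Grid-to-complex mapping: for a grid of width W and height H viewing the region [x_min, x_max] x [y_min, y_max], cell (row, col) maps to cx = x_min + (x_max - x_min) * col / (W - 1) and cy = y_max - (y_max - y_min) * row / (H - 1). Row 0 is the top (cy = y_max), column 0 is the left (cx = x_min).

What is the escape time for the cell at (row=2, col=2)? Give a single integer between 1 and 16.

Answer: 16

Derivation:
z_0 = 0 + 0i, c = -0.1100 + 0.1050i
Iter 1: z = -0.1100 + 0.1050i, |z|^2 = 0.0231
Iter 2: z = -0.1089 + 0.0819i, |z|^2 = 0.0186
Iter 3: z = -0.1048 + 0.0872i, |z|^2 = 0.0186
Iter 4: z = -0.1066 + 0.0867i, |z|^2 = 0.0189
Iter 5: z = -0.1062 + 0.0865i, |z|^2 = 0.0188
Iter 6: z = -0.1062 + 0.0866i, |z|^2 = 0.0188
Iter 7: z = -0.1062 + 0.0866i, |z|^2 = 0.0188
Iter 8: z = -0.1062 + 0.0866i, |z|^2 = 0.0188
Iter 9: z = -0.1062 + 0.0866i, |z|^2 = 0.0188
Iter 10: z = -0.1062 + 0.0866i, |z|^2 = 0.0188
Iter 11: z = -0.1062 + 0.0866i, |z|^2 = 0.0188
Iter 12: z = -0.1062 + 0.0866i, |z|^2 = 0.0188
Iter 13: z = -0.1062 + 0.0866i, |z|^2 = 0.0188
Iter 14: z = -0.1062 + 0.0866i, |z|^2 = 0.0188
Iter 15: z = -0.1062 + 0.0866i, |z|^2 = 0.0188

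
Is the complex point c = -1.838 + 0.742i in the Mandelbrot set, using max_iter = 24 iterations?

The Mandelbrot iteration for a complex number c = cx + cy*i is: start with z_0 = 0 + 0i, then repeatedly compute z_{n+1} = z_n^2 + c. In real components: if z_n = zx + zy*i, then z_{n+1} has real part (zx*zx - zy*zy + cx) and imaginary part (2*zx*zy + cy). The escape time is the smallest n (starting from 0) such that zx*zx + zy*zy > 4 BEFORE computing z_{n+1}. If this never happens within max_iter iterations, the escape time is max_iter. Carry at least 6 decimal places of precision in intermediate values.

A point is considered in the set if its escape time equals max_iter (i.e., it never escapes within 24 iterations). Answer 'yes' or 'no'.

z_0 = 0 + 0i, c = -1.8380 + 0.7420i
Iter 1: z = -1.8380 + 0.7420i, |z|^2 = 3.9288
Iter 2: z = 0.9897 + -1.9856i, |z|^2 = 4.9220
Escaped at iteration 2

Answer: no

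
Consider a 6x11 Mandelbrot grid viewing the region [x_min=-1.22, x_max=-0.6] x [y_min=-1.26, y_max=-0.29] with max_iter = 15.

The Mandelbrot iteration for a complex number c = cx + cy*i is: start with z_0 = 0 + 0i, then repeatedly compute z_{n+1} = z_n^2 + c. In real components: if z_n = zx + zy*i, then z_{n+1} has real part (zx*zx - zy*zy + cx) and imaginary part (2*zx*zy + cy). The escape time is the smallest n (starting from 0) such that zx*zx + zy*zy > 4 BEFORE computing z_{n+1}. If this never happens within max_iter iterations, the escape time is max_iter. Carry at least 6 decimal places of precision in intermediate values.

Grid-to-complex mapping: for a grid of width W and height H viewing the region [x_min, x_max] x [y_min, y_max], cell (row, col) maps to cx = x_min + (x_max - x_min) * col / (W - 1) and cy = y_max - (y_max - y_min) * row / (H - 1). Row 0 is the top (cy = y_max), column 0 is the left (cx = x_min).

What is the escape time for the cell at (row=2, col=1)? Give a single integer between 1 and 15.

Answer: 5

Derivation:
z_0 = 0 + 0i, c = -1.0960 + -0.4840i
Iter 1: z = -1.0960 + -0.4840i, |z|^2 = 1.4355
Iter 2: z = -0.1290 + 0.5769i, |z|^2 = 0.3495
Iter 3: z = -1.4122 + -0.6329i, |z|^2 = 2.3948
Iter 4: z = 0.4977 + 1.3035i, |z|^2 = 1.9470
Iter 5: z = -2.5475 + 0.8136i, |z|^2 = 7.1516
Escaped at iteration 5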